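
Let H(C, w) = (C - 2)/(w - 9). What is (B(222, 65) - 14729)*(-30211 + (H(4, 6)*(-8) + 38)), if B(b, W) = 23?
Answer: 443645706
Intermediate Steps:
H(C, w) = (-2 + C)/(-9 + w)
(B(222, 65) - 14729)*(-30211 + (H(4, 6)*(-8) + 38)) = (23 - 14729)*(-30211 + (((-2 + 4)/(-9 + 6))*(-8) + 38)) = -14706*(-30211 + ((2/(-3))*(-8) + 38)) = -14706*(-30211 + (-1/3*2*(-8) + 38)) = -14706*(-30211 + (-2/3*(-8) + 38)) = -14706*(-30211 + (16/3 + 38)) = -14706*(-30211 + 130/3) = -14706*(-90503/3) = 443645706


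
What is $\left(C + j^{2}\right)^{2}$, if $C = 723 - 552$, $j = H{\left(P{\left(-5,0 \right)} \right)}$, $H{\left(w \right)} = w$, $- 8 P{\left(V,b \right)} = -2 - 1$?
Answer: $\frac{119968209}{4096} \approx 29289.0$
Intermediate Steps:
$P{\left(V,b \right)} = \frac{3}{8}$ ($P{\left(V,b \right)} = - \frac{-2 - 1}{8} = \left(- \frac{1}{8}\right) \left(-3\right) = \frac{3}{8}$)
$j = \frac{3}{8} \approx 0.375$
$C = 171$ ($C = 723 - 552 = 171$)
$\left(C + j^{2}\right)^{2} = \left(171 + \left(\frac{3}{8}\right)^{2}\right)^{2} = \left(171 + \frac{9}{64}\right)^{2} = \left(\frac{10953}{64}\right)^{2} = \frac{119968209}{4096}$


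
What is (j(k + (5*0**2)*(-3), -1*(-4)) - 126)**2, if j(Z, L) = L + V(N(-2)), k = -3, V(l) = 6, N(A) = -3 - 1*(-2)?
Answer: 13456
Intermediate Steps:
N(A) = -1 (N(A) = -3 + 2 = -1)
j(Z, L) = 6 + L (j(Z, L) = L + 6 = 6 + L)
(j(k + (5*0**2)*(-3), -1*(-4)) - 126)**2 = ((6 - 1*(-4)) - 126)**2 = ((6 + 4) - 126)**2 = (10 - 126)**2 = (-116)**2 = 13456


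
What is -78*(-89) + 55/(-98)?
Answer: 680261/98 ≈ 6941.4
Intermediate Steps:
-78*(-89) + 55/(-98) = 6942 + 55*(-1/98) = 6942 - 55/98 = 680261/98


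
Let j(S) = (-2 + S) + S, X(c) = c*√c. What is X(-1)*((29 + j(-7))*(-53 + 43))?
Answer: 130*I ≈ 130.0*I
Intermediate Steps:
X(c) = c^(3/2)
j(S) = -2 + 2*S
X(-1)*((29 + j(-7))*(-53 + 43)) = (-1)^(3/2)*((29 + (-2 + 2*(-7)))*(-53 + 43)) = (-I)*((29 + (-2 - 14))*(-10)) = (-I)*((29 - 16)*(-10)) = (-I)*(13*(-10)) = -I*(-130) = 130*I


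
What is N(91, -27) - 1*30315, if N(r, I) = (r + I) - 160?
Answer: -30411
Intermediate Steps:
N(r, I) = -160 + I + r (N(r, I) = (I + r) - 160 = -160 + I + r)
N(91, -27) - 1*30315 = (-160 - 27 + 91) - 1*30315 = -96 - 30315 = -30411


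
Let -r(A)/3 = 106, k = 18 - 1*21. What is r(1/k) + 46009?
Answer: 45691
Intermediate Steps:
k = -3 (k = 18 - 21 = -3)
r(A) = -318 (r(A) = -3*106 = -318)
r(1/k) + 46009 = -318 + 46009 = 45691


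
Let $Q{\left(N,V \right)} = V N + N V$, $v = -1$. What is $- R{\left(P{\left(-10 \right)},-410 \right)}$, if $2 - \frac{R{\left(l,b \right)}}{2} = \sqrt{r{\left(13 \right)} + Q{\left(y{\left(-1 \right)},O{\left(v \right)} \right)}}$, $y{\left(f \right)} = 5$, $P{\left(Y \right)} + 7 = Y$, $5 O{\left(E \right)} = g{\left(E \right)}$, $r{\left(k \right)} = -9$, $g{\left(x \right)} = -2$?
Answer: $-4 + 2 i \sqrt{13} \approx -4.0 + 7.2111 i$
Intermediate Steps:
$O{\left(E \right)} = - \frac{2}{5}$ ($O{\left(E \right)} = \frac{1}{5} \left(-2\right) = - \frac{2}{5}$)
$P{\left(Y \right)} = -7 + Y$
$Q{\left(N,V \right)} = 2 N V$ ($Q{\left(N,V \right)} = N V + N V = 2 N V$)
$R{\left(l,b \right)} = 4 - 2 i \sqrt{13}$ ($R{\left(l,b \right)} = 4 - 2 \sqrt{-9 + 2 \cdot 5 \left(- \frac{2}{5}\right)} = 4 - 2 \sqrt{-9 - 4} = 4 - 2 \sqrt{-13} = 4 - 2 i \sqrt{13}$)
$- R{\left(P{\left(-10 \right)},-410 \right)} = - (4 - 2 i \sqrt{13}) = -4 + 2 i \sqrt{13}$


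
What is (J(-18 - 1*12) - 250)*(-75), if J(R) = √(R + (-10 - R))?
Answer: 18750 - 75*I*√10 ≈ 18750.0 - 237.17*I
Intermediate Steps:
J(R) = I*√10 (J(R) = √(-10) = I*√10)
(J(-18 - 1*12) - 250)*(-75) = (I*√10 - 250)*(-75) = (-250 + I*√10)*(-75) = 18750 - 75*I*√10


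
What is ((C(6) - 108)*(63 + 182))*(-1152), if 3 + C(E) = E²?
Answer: 21168000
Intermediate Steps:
C(E) = -3 + E²
((C(6) - 108)*(63 + 182))*(-1152) = (((-3 + 6²) - 108)*(63 + 182))*(-1152) = (((-3 + 36) - 108)*245)*(-1152) = ((33 - 108)*245)*(-1152) = -75*245*(-1152) = -18375*(-1152) = 21168000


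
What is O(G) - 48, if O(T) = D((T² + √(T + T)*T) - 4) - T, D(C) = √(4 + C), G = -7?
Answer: -41 + √(49 - 7*I*√14) ≈ -33.769 - 1.8112*I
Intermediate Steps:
O(T) = √(T² + √2*T^(3/2)) - T (O(T) = √(4 + ((T² + √(T + T)*T) - 4)) - T = √(4 + ((T² + √(2*T)*T) - 4)) - T = √(4 + ((T² + (√2*√T)*T) - 4)) - T = √(4 + ((T² + √2*T^(3/2)) - 4)) - T = √(4 + (-4 + T² + √2*T^(3/2))) - T = √(T² + √2*T^(3/2)) - T)
O(G) - 48 = (√((-7)² + √2*(-7)^(3/2)) - 1*(-7)) - 48 = (√(49 + √2*(-7*I*√7)) + 7) - 48 = (√(49 - 7*I*√14) + 7) - 48 = (7 + √(49 - 7*I*√14)) - 48 = -41 + √(49 - 7*I*√14)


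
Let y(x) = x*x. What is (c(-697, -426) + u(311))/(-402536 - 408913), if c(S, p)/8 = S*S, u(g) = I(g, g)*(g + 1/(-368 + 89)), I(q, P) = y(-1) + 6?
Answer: -1084933064/226394271 ≈ -4.7922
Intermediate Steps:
y(x) = x**2
I(q, P) = 7 (I(q, P) = (-1)**2 + 6 = 1 + 6 = 7)
u(g) = -7/279 + 7*g (u(g) = 7*(g + 1/(-368 + 89)) = 7*(g + 1/(-279)) = 7*(g - 1/279) = 7*(-1/279 + g) = -7/279 + 7*g)
c(S, p) = 8*S**2 (c(S, p) = 8*(S*S) = 8*S**2)
(c(-697, -426) + u(311))/(-402536 - 408913) = (8*(-697)**2 + (-7/279 + 7*311))/(-402536 - 408913) = (8*485809 + (-7/279 + 2177))/(-811449) = (3886472 + 607376/279)*(-1/811449) = (1084933064/279)*(-1/811449) = -1084933064/226394271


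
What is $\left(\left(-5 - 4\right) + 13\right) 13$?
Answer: $52$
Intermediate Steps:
$\left(\left(-5 - 4\right) + 13\right) 13 = \left(-9 + 13\right) 13 = 4 \cdot 13 = 52$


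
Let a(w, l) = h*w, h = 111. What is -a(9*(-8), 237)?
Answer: 7992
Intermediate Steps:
a(w, l) = 111*w
-a(9*(-8), 237) = -111*9*(-8) = -111*(-72) = -1*(-7992) = 7992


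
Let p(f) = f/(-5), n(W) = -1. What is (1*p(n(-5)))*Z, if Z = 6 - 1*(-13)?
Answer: 19/5 ≈ 3.8000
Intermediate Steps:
p(f) = -f/5 (p(f) = f*(-⅕) = -f/5)
Z = 19 (Z = 6 + 13 = 19)
(1*p(n(-5)))*Z = (1*(-⅕*(-1)))*19 = (1*(⅕))*19 = (⅕)*19 = 19/5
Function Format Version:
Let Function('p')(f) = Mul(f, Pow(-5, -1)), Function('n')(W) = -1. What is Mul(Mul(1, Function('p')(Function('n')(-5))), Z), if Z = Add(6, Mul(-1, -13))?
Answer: Rational(19, 5) ≈ 3.8000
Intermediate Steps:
Function('p')(f) = Mul(Rational(-1, 5), f) (Function('p')(f) = Mul(f, Rational(-1, 5)) = Mul(Rational(-1, 5), f))
Z = 19 (Z = Add(6, 13) = 19)
Mul(Mul(1, Function('p')(Function('n')(-5))), Z) = Mul(Mul(1, Mul(Rational(-1, 5), -1)), 19) = Mul(Mul(1, Rational(1, 5)), 19) = Mul(Rational(1, 5), 19) = Rational(19, 5)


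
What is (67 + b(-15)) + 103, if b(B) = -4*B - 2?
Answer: 228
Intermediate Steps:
b(B) = -2 - 4*B
(67 + b(-15)) + 103 = (67 + (-2 - 4*(-15))) + 103 = (67 + (-2 + 60)) + 103 = (67 + 58) + 103 = 125 + 103 = 228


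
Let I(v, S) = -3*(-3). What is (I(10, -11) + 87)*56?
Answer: 5376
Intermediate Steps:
I(v, S) = 9
(I(10, -11) + 87)*56 = (9 + 87)*56 = 96*56 = 5376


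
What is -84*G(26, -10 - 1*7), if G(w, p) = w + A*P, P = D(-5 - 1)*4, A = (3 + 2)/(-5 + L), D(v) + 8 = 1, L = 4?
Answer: -13944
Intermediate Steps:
D(v) = -7 (D(v) = -8 + 1 = -7)
A = -5 (A = (3 + 2)/(-5 + 4) = 5/(-1) = 5*(-1) = -5)
P = -28 (P = -7*4 = -28)
G(w, p) = 140 + w (G(w, p) = w - 5*(-28) = w + 140 = 140 + w)
-84*G(26, -10 - 1*7) = -84*(140 + 26) = -84*166 = -13944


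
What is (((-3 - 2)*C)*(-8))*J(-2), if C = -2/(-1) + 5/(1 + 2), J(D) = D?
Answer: -880/3 ≈ -293.33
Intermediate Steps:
C = 11/3 (C = -2*(-1) + 5/3 = 2 + 5*(⅓) = 2 + 5/3 = 11/3 ≈ 3.6667)
(((-3 - 2)*C)*(-8))*J(-2) = (((-3 - 2)*(11/3))*(-8))*(-2) = (-5*11/3*(-8))*(-2) = -55/3*(-8)*(-2) = (440/3)*(-2) = -880/3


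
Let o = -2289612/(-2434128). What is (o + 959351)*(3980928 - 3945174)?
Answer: 3478842480249465/101422 ≈ 3.4301e+10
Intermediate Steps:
o = 190801/202844 (o = -2289612*(-1/2434128) = 190801/202844 ≈ 0.94063)
(o + 959351)*(3980928 - 3945174) = (190801/202844 + 959351)*(3980928 - 3945174) = (194598785045/202844)*35754 = 3478842480249465/101422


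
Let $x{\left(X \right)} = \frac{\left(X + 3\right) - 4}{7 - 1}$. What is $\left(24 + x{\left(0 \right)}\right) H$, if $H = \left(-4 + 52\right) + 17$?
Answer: $\frac{9295}{6} \approx 1549.2$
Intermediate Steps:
$x{\left(X \right)} = - \frac{1}{6} + \frac{X}{6}$ ($x{\left(X \right)} = \frac{\left(3 + X\right) - 4}{6} = \left(-1 + X\right) \frac{1}{6} = - \frac{1}{6} + \frac{X}{6}$)
$H = 65$ ($H = 48 + 17 = 65$)
$\left(24 + x{\left(0 \right)}\right) H = \left(24 + \left(- \frac{1}{6} + \frac{1}{6} \cdot 0\right)\right) 65 = \left(24 + \left(- \frac{1}{6} + 0\right)\right) 65 = \left(24 - \frac{1}{6}\right) 65 = \frac{143}{6} \cdot 65 = \frac{9295}{6}$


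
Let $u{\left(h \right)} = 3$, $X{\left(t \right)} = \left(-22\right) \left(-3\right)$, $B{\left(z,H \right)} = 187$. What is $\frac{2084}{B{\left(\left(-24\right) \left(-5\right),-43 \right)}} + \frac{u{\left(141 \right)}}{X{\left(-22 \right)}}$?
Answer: $\frac{4185}{374} \approx 11.19$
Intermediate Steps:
$X{\left(t \right)} = 66$
$\frac{2084}{B{\left(\left(-24\right) \left(-5\right),-43 \right)}} + \frac{u{\left(141 \right)}}{X{\left(-22 \right)}} = \frac{2084}{187} + \frac{3}{66} = 2084 \cdot \frac{1}{187} + 3 \cdot \frac{1}{66} = \frac{2084}{187} + \frac{1}{22} = \frac{4185}{374}$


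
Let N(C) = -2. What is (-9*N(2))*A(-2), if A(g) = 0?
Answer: 0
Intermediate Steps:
(-9*N(2))*A(-2) = -9*(-2)*0 = 18*0 = 0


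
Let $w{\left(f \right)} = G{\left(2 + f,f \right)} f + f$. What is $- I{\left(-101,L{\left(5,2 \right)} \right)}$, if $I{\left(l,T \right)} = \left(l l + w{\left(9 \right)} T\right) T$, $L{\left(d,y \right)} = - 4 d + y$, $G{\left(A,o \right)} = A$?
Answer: $148626$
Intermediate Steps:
$L{\left(d,y \right)} = y - 4 d$
$w{\left(f \right)} = f + f \left(2 + f\right)$ ($w{\left(f \right)} = \left(2 + f\right) f + f = f \left(2 + f\right) + f = f + f \left(2 + f\right)$)
$I{\left(l,T \right)} = T \left(l^{2} + 108 T\right)$ ($I{\left(l,T \right)} = \left(l l + 9 \left(3 + 9\right) T\right) T = \left(l^{2} + 9 \cdot 12 T\right) T = \left(l^{2} + 108 T\right) T = T \left(l^{2} + 108 T\right)$)
$- I{\left(-101,L{\left(5,2 \right)} \right)} = - \left(2 - 20\right) \left(\left(-101\right)^{2} + 108 \left(2 - 20\right)\right) = - \left(2 - 20\right) \left(10201 + 108 \left(2 - 20\right)\right) = - \left(-18\right) \left(10201 + 108 \left(-18\right)\right) = - \left(-18\right) \left(10201 - 1944\right) = - \left(-18\right) 8257 = \left(-1\right) \left(-148626\right) = 148626$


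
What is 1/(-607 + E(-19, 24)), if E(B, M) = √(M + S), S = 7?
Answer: -607/368418 - √31/368418 ≈ -0.0016627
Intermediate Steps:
E(B, M) = √(7 + M) (E(B, M) = √(M + 7) = √(7 + M))
1/(-607 + E(-19, 24)) = 1/(-607 + √(7 + 24)) = 1/(-607 + √31)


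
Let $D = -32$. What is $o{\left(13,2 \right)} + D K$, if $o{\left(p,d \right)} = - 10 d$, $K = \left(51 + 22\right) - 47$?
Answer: $-852$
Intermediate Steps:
$K = 26$ ($K = 73 - 47 = 26$)
$o{\left(13,2 \right)} + D K = \left(-10\right) 2 - 832 = -20 - 832 = -852$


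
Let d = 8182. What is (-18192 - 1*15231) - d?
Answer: -41605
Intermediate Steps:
(-18192 - 1*15231) - d = (-18192 - 1*15231) - 1*8182 = (-18192 - 15231) - 8182 = -33423 - 8182 = -41605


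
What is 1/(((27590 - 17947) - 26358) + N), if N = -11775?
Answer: -1/28490 ≈ -3.5100e-5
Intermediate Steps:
1/(((27590 - 17947) - 26358) + N) = 1/(((27590 - 17947) - 26358) - 11775) = 1/((9643 - 26358) - 11775) = 1/(-16715 - 11775) = 1/(-28490) = -1/28490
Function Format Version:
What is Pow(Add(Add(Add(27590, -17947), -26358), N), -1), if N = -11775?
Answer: Rational(-1, 28490) ≈ -3.5100e-5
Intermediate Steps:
Pow(Add(Add(Add(27590, -17947), -26358), N), -1) = Pow(Add(Add(Add(27590, -17947), -26358), -11775), -1) = Pow(Add(Add(9643, -26358), -11775), -1) = Pow(Add(-16715, -11775), -1) = Pow(-28490, -1) = Rational(-1, 28490)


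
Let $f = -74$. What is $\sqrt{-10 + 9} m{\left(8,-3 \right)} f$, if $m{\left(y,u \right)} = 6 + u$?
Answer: $- 222 i \approx - 222.0 i$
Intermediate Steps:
$\sqrt{-10 + 9} m{\left(8,-3 \right)} f = \sqrt{-10 + 9} \left(6 - 3\right) \left(-74\right) = \sqrt{-1} \cdot 3 \left(-74\right) = i 3 \left(-74\right) = 3 i \left(-74\right) = - 222 i$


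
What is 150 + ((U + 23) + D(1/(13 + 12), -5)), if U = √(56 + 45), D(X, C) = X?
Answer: 4326/25 + √101 ≈ 183.09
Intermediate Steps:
U = √101 ≈ 10.050
150 + ((U + 23) + D(1/(13 + 12), -5)) = 150 + ((√101 + 23) + 1/(13 + 12)) = 150 + ((23 + √101) + 1/25) = 150 + (576/25 + √101) = 4326/25 + √101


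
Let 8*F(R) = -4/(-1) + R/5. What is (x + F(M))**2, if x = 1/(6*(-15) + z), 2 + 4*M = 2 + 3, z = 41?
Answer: 15264649/61465600 ≈ 0.24834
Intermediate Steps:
M = 3/4 (M = -1/2 + (2 + 3)/4 = -1/2 + (1/4)*5 = -1/2 + 5/4 = 3/4 ≈ 0.75000)
F(R) = 1/2 + R/40 (F(R) = (-4/(-1) + R/5)/8 = (-4*(-1) + R*(1/5))/8 = (4 + R/5)/8 = 1/2 + R/40)
x = -1/49 (x = 1/(6*(-15) + 41) = 1/(-90 + 41) = 1/(-49) = -1/49 ≈ -0.020408)
(x + F(M))**2 = (-1/49 + (1/2 + (1/40)*(3/4)))**2 = (-1/49 + (1/2 + 3/160))**2 = (-1/49 + 83/160)**2 = (3907/7840)**2 = 15264649/61465600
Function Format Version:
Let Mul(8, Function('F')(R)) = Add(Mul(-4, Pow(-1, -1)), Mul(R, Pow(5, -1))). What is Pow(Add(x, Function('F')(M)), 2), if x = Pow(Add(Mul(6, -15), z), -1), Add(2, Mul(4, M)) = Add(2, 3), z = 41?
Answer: Rational(15264649, 61465600) ≈ 0.24834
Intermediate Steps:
M = Rational(3, 4) (M = Add(Rational(-1, 2), Mul(Rational(1, 4), Add(2, 3))) = Add(Rational(-1, 2), Mul(Rational(1, 4), 5)) = Add(Rational(-1, 2), Rational(5, 4)) = Rational(3, 4) ≈ 0.75000)
Function('F')(R) = Add(Rational(1, 2), Mul(Rational(1, 40), R)) (Function('F')(R) = Mul(Rational(1, 8), Add(Mul(-4, Pow(-1, -1)), Mul(R, Pow(5, -1)))) = Mul(Rational(1, 8), Add(Mul(-4, -1), Mul(R, Rational(1, 5)))) = Mul(Rational(1, 8), Add(4, Mul(Rational(1, 5), R))) = Add(Rational(1, 2), Mul(Rational(1, 40), R)))
x = Rational(-1, 49) (x = Pow(Add(Mul(6, -15), 41), -1) = Pow(Add(-90, 41), -1) = Pow(-49, -1) = Rational(-1, 49) ≈ -0.020408)
Pow(Add(x, Function('F')(M)), 2) = Pow(Add(Rational(-1, 49), Add(Rational(1, 2), Mul(Rational(1, 40), Rational(3, 4)))), 2) = Pow(Add(Rational(-1, 49), Add(Rational(1, 2), Rational(3, 160))), 2) = Pow(Add(Rational(-1, 49), Rational(83, 160)), 2) = Pow(Rational(3907, 7840), 2) = Rational(15264649, 61465600)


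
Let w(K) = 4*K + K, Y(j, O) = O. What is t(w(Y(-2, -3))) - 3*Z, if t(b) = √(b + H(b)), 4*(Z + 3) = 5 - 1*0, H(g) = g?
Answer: 21/4 + I*√30 ≈ 5.25 + 5.4772*I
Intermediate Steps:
Z = -7/4 (Z = -3 + (5 - 1*0)/4 = -3 + (5 + 0)/4 = -3 + (¼)*5 = -3 + 5/4 = -7/4 ≈ -1.7500)
w(K) = 5*K
t(b) = √2*√b (t(b) = √(b + b) = √(2*b) = √2*√b)
t(w(Y(-2, -3))) - 3*Z = √2*√(5*(-3)) - 3*(-7/4) = √2*√(-15) + 21/4 = √2*(I*√15) + 21/4 = I*√30 + 21/4 = 21/4 + I*√30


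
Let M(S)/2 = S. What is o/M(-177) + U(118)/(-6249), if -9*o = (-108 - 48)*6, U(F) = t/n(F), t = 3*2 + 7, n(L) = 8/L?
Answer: -478517/1474764 ≈ -0.32447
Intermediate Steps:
t = 13 (t = 6 + 7 = 13)
U(F) = 13*F/8 (U(F) = 13/((8/F)) = 13*(F/8) = 13*F/8)
M(S) = 2*S
o = 104 (o = -(-108 - 48)*6/9 = -(-52)*6/3 = -⅑*(-936) = 104)
o/M(-177) + U(118)/(-6249) = 104/((2*(-177))) + ((13/8)*118)/(-6249) = 104/(-354) + (767/4)*(-1/6249) = 104*(-1/354) - 767/24996 = -52/177 - 767/24996 = -478517/1474764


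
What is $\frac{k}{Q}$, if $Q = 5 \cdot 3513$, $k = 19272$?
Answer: $\frac{6424}{5855} \approx 1.0972$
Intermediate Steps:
$Q = 17565$
$\frac{k}{Q} = \frac{19272}{17565} = 19272 \cdot \frac{1}{17565} = \frac{6424}{5855}$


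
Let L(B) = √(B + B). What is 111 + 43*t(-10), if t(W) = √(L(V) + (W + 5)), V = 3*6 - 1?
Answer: 111 + 43*√(-5 + √34) ≈ 150.20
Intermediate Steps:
V = 17 (V = 18 - 1 = 17)
L(B) = √2*√B (L(B) = √(2*B) = √2*√B)
t(W) = √(5 + W + √34) (t(W) = √(√2*√17 + (W + 5)) = √(√34 + (5 + W)) = √(5 + W + √34))
111 + 43*t(-10) = 111 + 43*√(5 - 10 + √34) = 111 + 43*√(-5 + √34)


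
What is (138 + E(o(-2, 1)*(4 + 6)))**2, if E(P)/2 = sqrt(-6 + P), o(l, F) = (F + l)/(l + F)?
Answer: 20164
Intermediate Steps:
o(l, F) = 1 (o(l, F) = (F + l)/(F + l) = 1)
E(P) = 2*sqrt(-6 + P)
(138 + E(o(-2, 1)*(4 + 6)))**2 = (138 + 2*sqrt(-6 + 1*(4 + 6)))**2 = (138 + 2*sqrt(-6 + 1*10))**2 = (138 + 2*sqrt(-6 + 10))**2 = (138 + 2*sqrt(4))**2 = (138 + 2*2)**2 = (138 + 4)**2 = 142**2 = 20164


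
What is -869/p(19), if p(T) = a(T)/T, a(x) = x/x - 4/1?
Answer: 16511/3 ≈ 5503.7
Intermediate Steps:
a(x) = -3 (a(x) = 1 - 4*1 = 1 - 4 = -3)
p(T) = -3/T
-869/p(19) = -869/((-3/19)) = -869/((-3*1/19)) = -869/(-3/19) = -869*(-19/3) = 16511/3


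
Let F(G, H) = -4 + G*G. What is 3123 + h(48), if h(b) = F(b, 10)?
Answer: 5423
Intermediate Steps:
F(G, H) = -4 + G²
h(b) = -4 + b²
3123 + h(48) = 3123 + (-4 + 48²) = 3123 + (-4 + 2304) = 3123 + 2300 = 5423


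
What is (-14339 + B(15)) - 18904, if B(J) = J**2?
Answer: -33018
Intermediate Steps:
(-14339 + B(15)) - 18904 = (-14339 + 15**2) - 18904 = (-14339 + 225) - 18904 = -14114 - 18904 = -33018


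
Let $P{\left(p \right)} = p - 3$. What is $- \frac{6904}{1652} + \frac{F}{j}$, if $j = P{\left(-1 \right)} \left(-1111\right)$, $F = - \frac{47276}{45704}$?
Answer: $- \frac{87646231791}{20970960472} \approx -4.1794$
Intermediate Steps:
$P{\left(p \right)} = -3 + p$ ($P{\left(p \right)} = p - 3 = -3 + p$)
$F = - \frac{11819}{11426}$ ($F = \left(-47276\right) \frac{1}{45704} = - \frac{11819}{11426} \approx -1.0344$)
$j = 4444$ ($j = \left(-3 - 1\right) \left(-1111\right) = \left(-4\right) \left(-1111\right) = 4444$)
$- \frac{6904}{1652} + \frac{F}{j} = - \frac{6904}{1652} - \frac{11819}{11426 \cdot 4444} = \left(-6904\right) \frac{1}{1652} - \frac{11819}{50777144} = - \frac{1726}{413} - \frac{11819}{50777144} = - \frac{87646231791}{20970960472}$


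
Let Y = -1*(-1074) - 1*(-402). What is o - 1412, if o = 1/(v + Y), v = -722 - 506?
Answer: -350175/248 ≈ -1412.0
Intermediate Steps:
v = -1228
Y = 1476 (Y = 1074 + 402 = 1476)
o = 1/248 (o = 1/(-1228 + 1476) = 1/248 ≈ 0.0040323)
o - 1412 = 1/248 - 1412 = -350175/248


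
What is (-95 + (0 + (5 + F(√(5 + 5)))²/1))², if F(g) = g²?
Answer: 16900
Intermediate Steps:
(-95 + (0 + (5 + F(√(5 + 5)))²/1))² = (-95 + (0 + (5 + (√(5 + 5))²)²/1))² = (-95 + (0 + 1*(5 + (√10)²)²))² = (-95 + (0 + 1*(5 + 10)²))² = (-95 + (0 + 1*15²))² = (-95 + (0 + 1*225))² = (-95 + (0 + 225))² = (-95 + 225)² = 130² = 16900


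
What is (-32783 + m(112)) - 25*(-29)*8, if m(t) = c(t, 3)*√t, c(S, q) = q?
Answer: -26983 + 12*√7 ≈ -26951.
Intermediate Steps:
m(t) = 3*√t
(-32783 + m(112)) - 25*(-29)*8 = (-32783 + 3*√112) - 25*(-29)*8 = (-32783 + 3*(4*√7)) + 725*8 = (-32783 + 12*√7) + 5800 = -26983 + 12*√7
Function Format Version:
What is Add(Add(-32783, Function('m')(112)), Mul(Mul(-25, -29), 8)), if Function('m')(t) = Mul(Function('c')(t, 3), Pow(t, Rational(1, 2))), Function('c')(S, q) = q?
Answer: Add(-26983, Mul(12, Pow(7, Rational(1, 2)))) ≈ -26951.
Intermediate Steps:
Function('m')(t) = Mul(3, Pow(t, Rational(1, 2)))
Add(Add(-32783, Function('m')(112)), Mul(Mul(-25, -29), 8)) = Add(Add(-32783, Mul(3, Pow(112, Rational(1, 2)))), Mul(Mul(-25, -29), 8)) = Add(Add(-32783, Mul(3, Mul(4, Pow(7, Rational(1, 2))))), Mul(725, 8)) = Add(Add(-32783, Mul(12, Pow(7, Rational(1, 2)))), 5800) = Add(-26983, Mul(12, Pow(7, Rational(1, 2))))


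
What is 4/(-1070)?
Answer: -2/535 ≈ -0.0037383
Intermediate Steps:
4/(-1070) = 4*(-1/1070) = -2/535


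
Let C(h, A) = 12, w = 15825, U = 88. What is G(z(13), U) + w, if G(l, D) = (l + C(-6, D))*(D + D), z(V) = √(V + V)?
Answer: 17937 + 176*√26 ≈ 18834.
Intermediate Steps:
z(V) = √2*√V (z(V) = √(2*V) = √2*√V)
G(l, D) = 2*D*(12 + l) (G(l, D) = (l + 12)*(D + D) = (12 + l)*(2*D) = 2*D*(12 + l))
G(z(13), U) + w = 2*88*(12 + √2*√13) + 15825 = 2*88*(12 + √26) + 15825 = (2112 + 176*√26) + 15825 = 17937 + 176*√26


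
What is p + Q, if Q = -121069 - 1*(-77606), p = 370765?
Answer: 327302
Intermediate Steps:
Q = -43463 (Q = -121069 + 77606 = -43463)
p + Q = 370765 - 43463 = 327302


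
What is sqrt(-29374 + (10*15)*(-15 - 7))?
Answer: 31*I*sqrt(34) ≈ 180.76*I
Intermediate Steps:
sqrt(-29374 + (10*15)*(-15 - 7)) = sqrt(-29374 + 150*(-22)) = sqrt(-29374 - 3300) = sqrt(-32674) = 31*I*sqrt(34)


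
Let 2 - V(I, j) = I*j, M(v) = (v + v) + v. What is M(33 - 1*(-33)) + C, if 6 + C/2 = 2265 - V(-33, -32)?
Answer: 6824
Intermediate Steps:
M(v) = 3*v (M(v) = 2*v + v = 3*v)
V(I, j) = 2 - I*j
C = 6626 (C = -12 + 2*(2265 - (2 - 1*(-33)*(-32))) = -12 + 2*(2265 - (2 - 1056)) = -12 + 2*(2265 - 1*(-1054)) = -12 + 2*(2265 + 1054) = -12 + 2*3319 = -12 + 6638 = 6626)
M(33 - 1*(-33)) + C = 3*(33 - 1*(-33)) + 6626 = 3*(33 + 33) + 6626 = 3*66 + 6626 = 198 + 6626 = 6824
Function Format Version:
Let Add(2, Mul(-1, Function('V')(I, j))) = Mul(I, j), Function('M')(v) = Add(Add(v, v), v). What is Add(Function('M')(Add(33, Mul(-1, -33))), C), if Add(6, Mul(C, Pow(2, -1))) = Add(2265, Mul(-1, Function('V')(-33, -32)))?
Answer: 6824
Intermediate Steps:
Function('M')(v) = Mul(3, v) (Function('M')(v) = Add(Mul(2, v), v) = Mul(3, v))
Function('V')(I, j) = Add(2, Mul(-1, I, j)) (Function('V')(I, j) = Add(2, Mul(-1, Mul(I, j))) = Add(2, Mul(-1, I, j)))
C = 6626 (C = Add(-12, Mul(2, Add(2265, Mul(-1, Add(2, Mul(-1, -33, -32)))))) = Add(-12, Mul(2, Add(2265, Mul(-1, Add(2, -1056))))) = Add(-12, Mul(2, Add(2265, Mul(-1, -1054)))) = Add(-12, Mul(2, Add(2265, 1054))) = Add(-12, Mul(2, 3319)) = Add(-12, 6638) = 6626)
Add(Function('M')(Add(33, Mul(-1, -33))), C) = Add(Mul(3, Add(33, Mul(-1, -33))), 6626) = Add(Mul(3, Add(33, 33)), 6626) = Add(Mul(3, 66), 6626) = Add(198, 6626) = 6824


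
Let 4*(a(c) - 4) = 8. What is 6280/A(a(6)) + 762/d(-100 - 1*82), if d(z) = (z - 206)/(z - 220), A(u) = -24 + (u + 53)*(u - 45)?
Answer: 35488333/45105 ≈ 786.79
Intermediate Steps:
a(c) = 6 (a(c) = 4 + (1/4)*8 = 4 + 2 = 6)
A(u) = -24 + (-45 + u)*(53 + u) (A(u) = -24 + (53 + u)*(-45 + u) = -24 + (-45 + u)*(53 + u))
d(z) = (-206 + z)/(-220 + z)
6280/A(a(6)) + 762/d(-100 - 1*82) = 6280/(-2409 + 6**2 + 8*6) + 762/(((-206 + (-100 - 1*82))/(-220 + (-100 - 1*82)))) = 6280/(-2409 + 36 + 48) + 762/(((-206 + (-100 - 82))/(-220 + (-100 - 82)))) = 6280/(-2325) + 762/(((-206 - 182)/(-220 - 182))) = 6280*(-1/2325) + 762/((-388/(-402))) = -1256/465 + 762/((-1/402*(-388))) = -1256/465 + 762/(194/201) = -1256/465 + 762*(201/194) = -1256/465 + 76581/97 = 35488333/45105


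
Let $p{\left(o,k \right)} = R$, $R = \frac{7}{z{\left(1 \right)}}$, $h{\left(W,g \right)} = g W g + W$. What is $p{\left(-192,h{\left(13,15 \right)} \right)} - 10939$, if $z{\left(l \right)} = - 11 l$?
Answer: $- \frac{120336}{11} \approx -10940.0$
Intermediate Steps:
$h{\left(W,g \right)} = W + W g^{2}$ ($h{\left(W,g \right)} = W g g + W = W g^{2} + W = W + W g^{2}$)
$R = - \frac{7}{11}$ ($R = \frac{7}{\left(-11\right) 1} = \frac{7}{-11} = 7 \left(- \frac{1}{11}\right) = - \frac{7}{11} \approx -0.63636$)
$p{\left(o,k \right)} = - \frac{7}{11}$
$p{\left(-192,h{\left(13,15 \right)} \right)} - 10939 = - \frac{7}{11} - 10939 = - \frac{120336}{11}$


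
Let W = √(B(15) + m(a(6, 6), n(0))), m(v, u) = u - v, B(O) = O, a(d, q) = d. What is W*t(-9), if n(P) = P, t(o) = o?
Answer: -27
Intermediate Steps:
W = 3 (W = √(15 + (0 - 1*6)) = √(15 + (0 - 6)) = √(15 - 6) = √9 = 3)
W*t(-9) = 3*(-9) = -27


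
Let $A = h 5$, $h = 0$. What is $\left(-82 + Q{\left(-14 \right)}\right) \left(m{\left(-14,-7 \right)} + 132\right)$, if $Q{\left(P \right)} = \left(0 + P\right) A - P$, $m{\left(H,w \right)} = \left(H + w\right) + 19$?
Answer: $-8840$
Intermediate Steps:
$A = 0$ ($A = 0 \cdot 5 = 0$)
$m{\left(H,w \right)} = 19 + H + w$
$Q{\left(P \right)} = - P$ ($Q{\left(P \right)} = \left(0 + P\right) 0 - P = P 0 - P = 0 - P = - P$)
$\left(-82 + Q{\left(-14 \right)}\right) \left(m{\left(-14,-7 \right)} + 132\right) = \left(-82 - -14\right) \left(\left(19 - 14 - 7\right) + 132\right) = \left(-82 + 14\right) \left(-2 + 132\right) = \left(-68\right) 130 = -8840$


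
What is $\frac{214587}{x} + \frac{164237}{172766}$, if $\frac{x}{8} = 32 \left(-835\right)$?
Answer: $- \frac{983018261}{18465230080} \approx -0.053236$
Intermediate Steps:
$x = -213760$ ($x = 8 \cdot 32 \left(-835\right) = 8 \left(-26720\right) = -213760$)
$\frac{214587}{x} + \frac{164237}{172766} = \frac{214587}{-213760} + \frac{164237}{172766} = 214587 \left(- \frac{1}{213760}\right) + 164237 \cdot \frac{1}{172766} = - \frac{214587}{213760} + \frac{164237}{172766} = - \frac{983018261}{18465230080}$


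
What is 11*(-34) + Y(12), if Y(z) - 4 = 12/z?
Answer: -369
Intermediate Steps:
Y(z) = 4 + 12/z
11*(-34) + Y(12) = 11*(-34) + (4 + 12/12) = -374 + (4 + 12*(1/12)) = -374 + (4 + 1) = -374 + 5 = -369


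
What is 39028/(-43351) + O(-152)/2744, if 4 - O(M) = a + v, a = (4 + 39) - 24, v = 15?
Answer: -703853/772436 ≈ -0.91121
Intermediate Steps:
a = 19 (a = 43 - 24 = 19)
O(M) = -30 (O(M) = 4 - (19 + 15) = 4 - 1*34 = 4 - 34 = -30)
39028/(-43351) + O(-152)/2744 = 39028/(-43351) - 30/2744 = 39028*(-1/43351) - 30*1/2744 = -3548/3941 - 15/1372 = -703853/772436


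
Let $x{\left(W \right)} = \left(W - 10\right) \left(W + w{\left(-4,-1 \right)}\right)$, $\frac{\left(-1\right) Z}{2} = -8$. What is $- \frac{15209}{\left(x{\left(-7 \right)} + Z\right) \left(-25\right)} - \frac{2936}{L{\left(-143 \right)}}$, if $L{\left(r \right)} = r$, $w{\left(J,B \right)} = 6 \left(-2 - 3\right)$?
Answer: $\frac{49517887}{2305875} \approx 21.475$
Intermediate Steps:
$Z = 16$ ($Z = \left(-2\right) \left(-8\right) = 16$)
$w{\left(J,B \right)} = -30$ ($w{\left(J,B \right)} = 6 \left(-5\right) = -30$)
$x{\left(W \right)} = \left(-30 + W\right) \left(-10 + W\right)$ ($x{\left(W \right)} = \left(W - 10\right) \left(W - 30\right) = \left(-10 + W\right) \left(-30 + W\right) = \left(-30 + W\right) \left(-10 + W\right)$)
$- \frac{15209}{\left(x{\left(-7 \right)} + Z\right) \left(-25\right)} - \frac{2936}{L{\left(-143 \right)}} = - \frac{15209}{\left(\left(300 + \left(-7\right)^{2} - -280\right) + 16\right) \left(-25\right)} - \frac{2936}{-143} = - \frac{15209}{\left(\left(300 + 49 + 280\right) + 16\right) \left(-25\right)} - - \frac{2936}{143} = - \frac{15209}{\left(629 + 16\right) \left(-25\right)} + \frac{2936}{143} = - \frac{15209}{645 \left(-25\right)} + \frac{2936}{143} = - \frac{15209}{-16125} + \frac{2936}{143} = \left(-15209\right) \left(- \frac{1}{16125}\right) + \frac{2936}{143} = \frac{15209}{16125} + \frac{2936}{143} = \frac{49517887}{2305875}$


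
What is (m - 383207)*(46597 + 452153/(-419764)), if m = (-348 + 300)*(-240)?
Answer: -7269934177191085/419764 ≈ -1.7319e+10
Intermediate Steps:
m = 11520 (m = -48*(-240) = 11520)
(m - 383207)*(46597 + 452153/(-419764)) = (11520 - 383207)*(46597 + 452153/(-419764)) = -371687*(46597 + 452153*(-1/419764)) = -371687*(46597 - 452153/419764) = -371687*19559290955/419764 = -7269934177191085/419764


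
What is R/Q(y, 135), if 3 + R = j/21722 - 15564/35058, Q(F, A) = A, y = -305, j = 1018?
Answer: -215581816/8567211105 ≈ -0.025164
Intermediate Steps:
R = -215581816/63460823 (R = -3 + (1018/21722 - 15564/35058) = -3 + (1018*(1/21722) - 15564*1/35058) = -3 + (509/10861 - 2594/5843) = -3 - 25199347/63460823 = -215581816/63460823 ≈ -3.3971)
R/Q(y, 135) = -215581816/63460823/135 = -215581816/63460823*1/135 = -215581816/8567211105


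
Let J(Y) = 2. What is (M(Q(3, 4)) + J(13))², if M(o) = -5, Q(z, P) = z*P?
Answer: 9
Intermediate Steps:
Q(z, P) = P*z
(M(Q(3, 4)) + J(13))² = (-5 + 2)² = (-3)² = 9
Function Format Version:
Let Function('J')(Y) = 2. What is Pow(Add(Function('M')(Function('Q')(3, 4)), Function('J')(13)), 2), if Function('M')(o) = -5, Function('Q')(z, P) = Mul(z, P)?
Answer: 9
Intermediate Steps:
Function('Q')(z, P) = Mul(P, z)
Pow(Add(Function('M')(Function('Q')(3, 4)), Function('J')(13)), 2) = Pow(Add(-5, 2), 2) = Pow(-3, 2) = 9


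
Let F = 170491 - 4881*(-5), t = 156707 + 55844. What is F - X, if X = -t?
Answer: 407447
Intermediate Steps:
t = 212551
X = -212551 (X = -1*212551 = -212551)
F = 194896 (F = 170491 + 24405 = 194896)
F - X = 194896 - 1*(-212551) = 194896 + 212551 = 407447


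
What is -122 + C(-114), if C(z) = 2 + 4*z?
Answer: -576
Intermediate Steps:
-122 + C(-114) = -122 + (2 + 4*(-114)) = -122 + (2 - 456) = -122 - 454 = -576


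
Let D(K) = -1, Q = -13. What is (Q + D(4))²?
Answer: 196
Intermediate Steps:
(Q + D(4))² = (-13 - 1)² = (-14)² = 196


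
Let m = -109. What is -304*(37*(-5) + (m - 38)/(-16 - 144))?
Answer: 559607/10 ≈ 55961.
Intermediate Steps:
-304*(37*(-5) + (m - 38)/(-16 - 144)) = -304*(37*(-5) + (-109 - 38)/(-16 - 144)) = -304*(-185 - 147/(-160)) = -304*(-185 - 147*(-1/160)) = -304*(-185 + 147/160) = -304*(-29453/160) = 559607/10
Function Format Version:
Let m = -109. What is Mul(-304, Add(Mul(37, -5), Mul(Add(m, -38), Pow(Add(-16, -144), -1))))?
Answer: Rational(559607, 10) ≈ 55961.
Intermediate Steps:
Mul(-304, Add(Mul(37, -5), Mul(Add(m, -38), Pow(Add(-16, -144), -1)))) = Mul(-304, Add(Mul(37, -5), Mul(Add(-109, -38), Pow(Add(-16, -144), -1)))) = Mul(-304, Add(-185, Mul(-147, Pow(-160, -1)))) = Mul(-304, Add(-185, Mul(-147, Rational(-1, 160)))) = Mul(-304, Add(-185, Rational(147, 160))) = Mul(-304, Rational(-29453, 160)) = Rational(559607, 10)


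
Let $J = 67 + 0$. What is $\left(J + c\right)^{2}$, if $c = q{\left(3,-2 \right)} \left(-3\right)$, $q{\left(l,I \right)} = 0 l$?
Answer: $4489$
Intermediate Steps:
$q{\left(l,I \right)} = 0$
$J = 67$
$c = 0$ ($c = 0 \left(-3\right) = 0$)
$\left(J + c\right)^{2} = \left(67 + 0\right)^{2} = 67^{2} = 4489$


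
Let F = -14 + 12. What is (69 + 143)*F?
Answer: -424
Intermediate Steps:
F = -2
(69 + 143)*F = (69 + 143)*(-2) = 212*(-2) = -424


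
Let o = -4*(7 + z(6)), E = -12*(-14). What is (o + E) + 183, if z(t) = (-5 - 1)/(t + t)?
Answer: 325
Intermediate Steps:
E = 168
z(t) = -3/t (z(t) = -6*1/(2*t) = -3/t)
o = -26 (o = -4*(7 - 3/6) = -4*(7 - 3*1/6) = -4*(7 - 1/2) = -4*13/2 = -26)
(o + E) + 183 = (-26 + 168) + 183 = 142 + 183 = 325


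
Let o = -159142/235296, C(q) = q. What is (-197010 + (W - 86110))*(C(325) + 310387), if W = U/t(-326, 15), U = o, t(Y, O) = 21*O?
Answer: -407505706545299669/4632390 ≈ -8.7969e+10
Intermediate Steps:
o = -79571/117648 (o = -159142*1/235296 = -79571/117648 ≈ -0.67635)
U = -79571/117648 ≈ -0.67635
W = -79571/37059120 (W = -79571/(117648*(21*15)) = -79571/117648/315 = -79571/117648*1/315 = -79571/37059120 ≈ -0.0021471)
(-197010 + (W - 86110))*(C(325) + 310387) = (-197010 + (-79571/37059120 - 86110))*(325 + 310387) = (-197010 - 3191160902771/37059120)*310712 = -10492178133971/37059120*310712 = -407505706545299669/4632390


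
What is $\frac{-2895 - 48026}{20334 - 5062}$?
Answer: $- \frac{50921}{15272} \approx -3.3343$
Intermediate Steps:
$\frac{-2895 - 48026}{20334 - 5062} = - \frac{50921}{15272}$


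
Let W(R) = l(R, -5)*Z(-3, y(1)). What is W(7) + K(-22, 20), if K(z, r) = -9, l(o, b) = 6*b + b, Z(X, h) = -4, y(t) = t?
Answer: 131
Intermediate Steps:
l(o, b) = 7*b
W(R) = 140 (W(R) = (7*(-5))*(-4) = -35*(-4) = 140)
W(7) + K(-22, 20) = 140 - 9 = 131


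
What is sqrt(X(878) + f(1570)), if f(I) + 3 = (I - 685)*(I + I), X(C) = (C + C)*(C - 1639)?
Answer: sqrt(1442581) ≈ 1201.1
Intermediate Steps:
X(C) = 2*C*(-1639 + C) (X(C) = (2*C)*(-1639 + C) = 2*C*(-1639 + C))
f(I) = -3 + 2*I*(-685 + I) (f(I) = -3 + (I - 685)*(I + I) = -3 + (-685 + I)*(2*I) = -3 + 2*I*(-685 + I))
sqrt(X(878) + f(1570)) = sqrt(2*878*(-1639 + 878) + (-3 - 1370*1570 + 2*1570**2)) = sqrt(2*878*(-761) + (-3 - 2150900 + 2*2464900)) = sqrt(-1336316 + (-3 - 2150900 + 4929800)) = sqrt(-1336316 + 2778897) = sqrt(1442581)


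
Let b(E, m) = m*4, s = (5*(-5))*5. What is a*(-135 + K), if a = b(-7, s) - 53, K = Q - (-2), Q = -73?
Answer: 113918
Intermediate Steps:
K = -71 (K = -73 - (-2) = -73 - 1*(-2) = -73 + 2 = -71)
s = -125 (s = -25*5 = -125)
b(E, m) = 4*m
a = -553 (a = 4*(-125) - 53 = -500 - 53 = -553)
a*(-135 + K) = -553*(-135 - 71) = -553*(-206) = 113918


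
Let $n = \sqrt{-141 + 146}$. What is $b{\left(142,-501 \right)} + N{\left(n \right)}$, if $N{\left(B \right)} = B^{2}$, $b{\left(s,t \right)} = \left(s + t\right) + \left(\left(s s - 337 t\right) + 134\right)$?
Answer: $188781$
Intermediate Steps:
$b{\left(s,t \right)} = 134 + s + s^{2} - 336 t$ ($b{\left(s,t \right)} = \left(s + t\right) + \left(\left(s^{2} - 337 t\right) + 134\right) = \left(s + t\right) + \left(134 + s^{2} - 337 t\right) = 134 + s + s^{2} - 336 t$)
$n = \sqrt{5} \approx 2.2361$
$b{\left(142,-501 \right)} + N{\left(n \right)} = \left(134 + 142 + 142^{2} - -168336\right) + \left(\sqrt{5}\right)^{2} = \left(134 + 142 + 20164 + 168336\right) + 5 = 188776 + 5 = 188781$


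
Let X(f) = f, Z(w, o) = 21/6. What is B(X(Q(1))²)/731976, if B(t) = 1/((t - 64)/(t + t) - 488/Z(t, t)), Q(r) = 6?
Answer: -3/307029076 ≈ -9.7711e-9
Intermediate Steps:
Z(w, o) = 7/2 (Z(w, o) = 21*(⅙) = 7/2)
B(t) = 1/(-976/7 + (-64 + t)/(2*t)) (B(t) = 1/((t - 64)/(t + t) - 488/7/2) = 1/((-64 + t)/((2*t)) - 488*2/7) = 1/((-64 + t)*(1/(2*t)) - 976/7) = 1/((-64 + t)/(2*t) - 976/7) = 1/(-976/7 + (-64 + t)/(2*t)))
B(X(Q(1))²)/731976 = -14*6²/(448 + 1945*6²)/731976 = -14*36/(448 + 1945*36)*(1/731976) = -14*36/(448 + 70020)*(1/731976) = -14*36/70468*(1/731976) = -14*36*1/70468*(1/731976) = -126/17617*1/731976 = -3/307029076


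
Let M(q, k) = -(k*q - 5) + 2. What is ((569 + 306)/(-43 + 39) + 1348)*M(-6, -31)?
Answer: -808543/4 ≈ -2.0214e+5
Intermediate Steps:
M(q, k) = 7 - k*q (M(q, k) = -(-5 + k*q) + 2 = (5 - k*q) + 2 = 7 - k*q)
((569 + 306)/(-43 + 39) + 1348)*M(-6, -31) = ((569 + 306)/(-43 + 39) + 1348)*(7 - 1*(-31)*(-6)) = (875/(-4) + 1348)*(7 - 186) = (875*(-1/4) + 1348)*(-179) = (-875/4 + 1348)*(-179) = (4517/4)*(-179) = -808543/4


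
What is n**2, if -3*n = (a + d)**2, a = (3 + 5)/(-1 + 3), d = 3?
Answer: 2401/9 ≈ 266.78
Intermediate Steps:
a = 4 (a = 8/2 = 8*(1/2) = 4)
n = -49/3 (n = -(4 + 3)**2/3 = -1/3*7**2 = -1/3*49 = -49/3 ≈ -16.333)
n**2 = (-49/3)**2 = 2401/9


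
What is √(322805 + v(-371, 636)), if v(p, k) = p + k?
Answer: 11*√2670 ≈ 568.39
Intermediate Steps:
v(p, k) = k + p
√(322805 + v(-371, 636)) = √(322805 + (636 - 371)) = √(322805 + 265) = √323070 = 11*√2670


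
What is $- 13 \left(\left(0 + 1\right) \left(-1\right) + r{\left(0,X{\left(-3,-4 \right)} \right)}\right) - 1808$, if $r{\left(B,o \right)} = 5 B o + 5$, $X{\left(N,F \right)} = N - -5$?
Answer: $-1860$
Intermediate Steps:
$X{\left(N,F \right)} = 5 + N$ ($X{\left(N,F \right)} = N + 5 = 5 + N$)
$r{\left(B,o \right)} = 5 + 5 B o$ ($r{\left(B,o \right)} = 5 B o + 5 = 5 + 5 B o$)
$- 13 \left(\left(0 + 1\right) \left(-1\right) + r{\left(0,X{\left(-3,-4 \right)} \right)}\right) - 1808 = - 13 \left(\left(0 + 1\right) \left(-1\right) + \left(5 + 5 \cdot 0 \left(5 - 3\right)\right)\right) - 1808 = - 13 \left(1 \left(-1\right) + \left(5 + 5 \cdot 0 \cdot 2\right)\right) - 1808 = - 13 \left(-1 + \left(5 + 0\right)\right) - 1808 = - 13 \left(-1 + 5\right) - 1808 = \left(-13\right) 4 - 1808 = -52 - 1808 = -1860$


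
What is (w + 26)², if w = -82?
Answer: 3136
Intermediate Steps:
(w + 26)² = (-82 + 26)² = (-56)² = 3136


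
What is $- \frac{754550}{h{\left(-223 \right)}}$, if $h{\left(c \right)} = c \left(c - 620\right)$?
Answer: $- \frac{754550}{187989} \approx -4.0138$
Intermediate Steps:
$h{\left(c \right)} = c \left(-620 + c\right)$
$- \frac{754550}{h{\left(-223 \right)}} = - \frac{754550}{\left(-223\right) \left(-620 - 223\right)} = - \frac{754550}{\left(-223\right) \left(-843\right)} = - \frac{754550}{187989}$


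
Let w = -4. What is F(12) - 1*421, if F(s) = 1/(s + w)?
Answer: -3367/8 ≈ -420.88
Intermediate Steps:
F(s) = 1/(-4 + s) (F(s) = 1/(s - 4) = 1/(-4 + s))
F(12) - 1*421 = 1/(-4 + 12) - 1*421 = 1/8 - 421 = -3367/8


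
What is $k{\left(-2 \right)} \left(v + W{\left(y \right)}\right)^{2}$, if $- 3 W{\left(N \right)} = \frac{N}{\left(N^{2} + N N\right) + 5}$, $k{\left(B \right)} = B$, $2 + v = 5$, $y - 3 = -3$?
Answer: $-18$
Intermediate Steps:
$y = 0$ ($y = 3 - 3 = 0$)
$v = 3$ ($v = -2 + 5 = 3$)
$W{\left(N \right)} = - \frac{N}{3 \left(5 + 2 N^{2}\right)}$ ($W{\left(N \right)} = - \frac{N \frac{1}{\left(N^{2} + N N\right) + 5}}{3} = - \frac{N \frac{1}{\left(N^{2} + N^{2}\right) + 5}}{3} = - \frac{N \frac{1}{2 N^{2} + 5}}{3} = - \frac{N \frac{1}{5 + 2 N^{2}}}{3} = - \frac{N}{3 \left(5 + 2 N^{2}\right)}$)
$k{\left(-2 \right)} \left(v + W{\left(y \right)}\right)^{2} = - 2 \left(3 - \frac{0}{15 + 6 \cdot 0^{2}}\right)^{2} = - 2 \left(3 - \frac{0}{15 + 6 \cdot 0}\right)^{2} = - 2 \left(3 - \frac{0}{15 + 0}\right)^{2} = - 2 \left(3 - \frac{0}{15}\right)^{2} = - 2 \left(3 - 0 \cdot \frac{1}{15}\right)^{2} = - 2 \left(3 + 0\right)^{2} = - 2 \cdot 3^{2} = \left(-2\right) 9 = -18$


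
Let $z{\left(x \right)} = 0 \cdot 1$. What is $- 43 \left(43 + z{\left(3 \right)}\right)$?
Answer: $-1849$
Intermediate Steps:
$z{\left(x \right)} = 0$
$- 43 \left(43 + z{\left(3 \right)}\right) = - 43 \left(43 + 0\right) = \left(-43\right) 43 = -1849$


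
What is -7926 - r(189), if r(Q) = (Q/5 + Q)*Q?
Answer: -253956/5 ≈ -50791.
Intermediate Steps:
r(Q) = 6*Q²/5 (r(Q) = (Q*(⅕) + Q)*Q = (Q/5 + Q)*Q = (6*Q/5)*Q = 6*Q²/5)
-7926 - r(189) = -7926 - 6*189²/5 = -7926 - 6*35721/5 = -7926 - 1*214326/5 = -7926 - 214326/5 = -253956/5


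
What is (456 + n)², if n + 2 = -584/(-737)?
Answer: 112346973124/543169 ≈ 2.0684e+5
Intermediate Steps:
n = -890/737 (n = -2 - 584/(-737) = -2 - 584*(-1/737) = -2 + 584/737 = -890/737 ≈ -1.2076)
(456 + n)² = (456 - 890/737)² = (335182/737)² = 112346973124/543169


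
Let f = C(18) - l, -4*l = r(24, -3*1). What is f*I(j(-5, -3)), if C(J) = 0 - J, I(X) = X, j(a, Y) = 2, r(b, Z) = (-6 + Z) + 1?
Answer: -40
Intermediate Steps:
r(b, Z) = -5 + Z
l = 2 (l = -(-5 - 3*1)/4 = -(-5 - 3)/4 = -1/4*(-8) = 2)
C(J) = -J
f = -20 (f = -1*18 - 1*2 = -18 - 2 = -20)
f*I(j(-5, -3)) = -20*2 = -40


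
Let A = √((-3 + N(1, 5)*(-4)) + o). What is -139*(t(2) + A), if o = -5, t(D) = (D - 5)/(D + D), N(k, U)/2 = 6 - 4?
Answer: 417/4 - 278*I*√6 ≈ 104.25 - 680.96*I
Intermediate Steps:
N(k, U) = 4 (N(k, U) = 2*(6 - 4) = 2*2 = 4)
t(D) = (-5 + D)/(2*D) (t(D) = (-5 + D)/((2*D)) = (-5 + D)*(1/(2*D)) = (-5 + D)/(2*D))
A = 2*I*√6 (A = √((-3 + 4*(-4)) - 5) = √((-3 - 16) - 5) = √(-19 - 5) = √(-24) = 2*I*√6 ≈ 4.899*I)
-139*(t(2) + A) = -139*((½)*(-5 + 2)/2 + 2*I*√6) = -139*((½)*(½)*(-3) + 2*I*√6) = -139*(-¾ + 2*I*√6) = 417/4 - 278*I*√6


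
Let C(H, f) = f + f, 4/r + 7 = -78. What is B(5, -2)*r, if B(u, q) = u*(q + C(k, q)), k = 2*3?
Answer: 24/17 ≈ 1.4118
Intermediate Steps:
r = -4/85 (r = 4/(-7 - 78) = 4/(-85) = 4*(-1/85) = -4/85 ≈ -0.047059)
k = 6
C(H, f) = 2*f
B(u, q) = 3*q*u (B(u, q) = u*(q + 2*q) = u*(3*q) = 3*q*u)
B(5, -2)*r = (3*(-2)*5)*(-4/85) = -30*(-4/85) = 24/17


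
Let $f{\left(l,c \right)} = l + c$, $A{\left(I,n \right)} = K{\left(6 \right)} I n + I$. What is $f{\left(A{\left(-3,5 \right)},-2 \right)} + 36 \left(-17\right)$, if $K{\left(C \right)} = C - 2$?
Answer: $-677$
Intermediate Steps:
$K{\left(C \right)} = -2 + C$
$A{\left(I,n \right)} = I + 4 I n$ ($A{\left(I,n \right)} = \left(-2 + 6\right) I n + I = 4 I n + I = I + 4 I n$)
$f{\left(l,c \right)} = c + l$
$f{\left(A{\left(-3,5 \right)},-2 \right)} + 36 \left(-17\right) = \left(-2 - 3 \left(1 + 4 \cdot 5\right)\right) + 36 \left(-17\right) = \left(-2 - 3 \left(1 + 20\right)\right) - 612 = \left(-2 - 63\right) - 612 = -65 - 612 = -677$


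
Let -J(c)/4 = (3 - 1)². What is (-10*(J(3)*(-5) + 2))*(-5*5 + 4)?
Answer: 17220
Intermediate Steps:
J(c) = -16 (J(c) = -4*(3 - 1)² = -4*2² = -4*4 = -16)
(-10*(J(3)*(-5) + 2))*(-5*5 + 4) = (-10*(-16*(-5) + 2))*(-5*5 + 4) = (-10*(80 + 2))*(-25 + 4) = -10*82*(-21) = -820*(-21) = 17220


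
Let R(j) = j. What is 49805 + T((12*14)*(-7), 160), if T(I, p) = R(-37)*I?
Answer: 93317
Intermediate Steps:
T(I, p) = -37*I
49805 + T((12*14)*(-7), 160) = 49805 - 37*12*14*(-7) = 49805 - 6216*(-7) = 49805 - 37*(-1176) = 49805 + 43512 = 93317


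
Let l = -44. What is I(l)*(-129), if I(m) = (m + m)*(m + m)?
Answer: -998976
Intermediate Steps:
I(m) = 4*m**2 (I(m) = (2*m)*(2*m) = 4*m**2)
I(l)*(-129) = (4*(-44)**2)*(-129) = (4*1936)*(-129) = 7744*(-129) = -998976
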